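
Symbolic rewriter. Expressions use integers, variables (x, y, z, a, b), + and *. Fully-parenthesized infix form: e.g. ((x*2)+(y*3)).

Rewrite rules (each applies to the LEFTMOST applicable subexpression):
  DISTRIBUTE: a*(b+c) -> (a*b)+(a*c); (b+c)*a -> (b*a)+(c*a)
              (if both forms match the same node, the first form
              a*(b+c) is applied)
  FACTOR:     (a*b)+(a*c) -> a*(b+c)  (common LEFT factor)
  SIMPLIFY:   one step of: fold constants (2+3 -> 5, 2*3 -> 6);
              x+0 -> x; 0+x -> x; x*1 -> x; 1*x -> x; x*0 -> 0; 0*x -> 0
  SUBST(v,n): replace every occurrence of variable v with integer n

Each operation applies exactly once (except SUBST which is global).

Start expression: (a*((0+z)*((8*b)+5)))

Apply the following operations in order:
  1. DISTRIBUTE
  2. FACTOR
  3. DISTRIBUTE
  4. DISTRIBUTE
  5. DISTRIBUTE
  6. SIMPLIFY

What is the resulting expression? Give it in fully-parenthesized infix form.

Answer: ((a*(0+(z*(8*b))))+(a*((0+z)*5)))

Derivation:
Start: (a*((0+z)*((8*b)+5)))
Apply DISTRIBUTE at R (target: ((0+z)*((8*b)+5))): (a*((0+z)*((8*b)+5))) -> (a*(((0+z)*(8*b))+((0+z)*5)))
Apply FACTOR at R (target: (((0+z)*(8*b))+((0+z)*5))): (a*(((0+z)*(8*b))+((0+z)*5))) -> (a*((0+z)*((8*b)+5)))
Apply DISTRIBUTE at R (target: ((0+z)*((8*b)+5))): (a*((0+z)*((8*b)+5))) -> (a*(((0+z)*(8*b))+((0+z)*5)))
Apply DISTRIBUTE at root (target: (a*(((0+z)*(8*b))+((0+z)*5)))): (a*(((0+z)*(8*b))+((0+z)*5))) -> ((a*((0+z)*(8*b)))+(a*((0+z)*5)))
Apply DISTRIBUTE at LR (target: ((0+z)*(8*b))): ((a*((0+z)*(8*b)))+(a*((0+z)*5))) -> ((a*((0*(8*b))+(z*(8*b))))+(a*((0+z)*5)))
Apply SIMPLIFY at LRL (target: (0*(8*b))): ((a*((0*(8*b))+(z*(8*b))))+(a*((0+z)*5))) -> ((a*(0+(z*(8*b))))+(a*((0+z)*5)))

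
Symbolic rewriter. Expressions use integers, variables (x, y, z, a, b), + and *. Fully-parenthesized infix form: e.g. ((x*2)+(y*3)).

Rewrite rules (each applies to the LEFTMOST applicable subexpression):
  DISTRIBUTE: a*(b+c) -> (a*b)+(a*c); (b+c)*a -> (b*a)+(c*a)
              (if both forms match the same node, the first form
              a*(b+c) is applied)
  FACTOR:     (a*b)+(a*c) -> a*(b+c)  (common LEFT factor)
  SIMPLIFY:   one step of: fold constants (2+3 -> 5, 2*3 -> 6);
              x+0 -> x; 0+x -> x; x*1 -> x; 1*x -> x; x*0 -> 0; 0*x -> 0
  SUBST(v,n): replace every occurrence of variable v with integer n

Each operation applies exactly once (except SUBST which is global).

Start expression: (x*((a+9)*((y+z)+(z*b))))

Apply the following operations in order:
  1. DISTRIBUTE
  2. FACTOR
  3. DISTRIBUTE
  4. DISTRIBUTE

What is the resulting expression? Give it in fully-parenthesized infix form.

Start: (x*((a+9)*((y+z)+(z*b))))
Apply DISTRIBUTE at R (target: ((a+9)*((y+z)+(z*b)))): (x*((a+9)*((y+z)+(z*b)))) -> (x*(((a+9)*(y+z))+((a+9)*(z*b))))
Apply FACTOR at R (target: (((a+9)*(y+z))+((a+9)*(z*b)))): (x*(((a+9)*(y+z))+((a+9)*(z*b)))) -> (x*((a+9)*((y+z)+(z*b))))
Apply DISTRIBUTE at R (target: ((a+9)*((y+z)+(z*b)))): (x*((a+9)*((y+z)+(z*b)))) -> (x*(((a+9)*(y+z))+((a+9)*(z*b))))
Apply DISTRIBUTE at root (target: (x*(((a+9)*(y+z))+((a+9)*(z*b))))): (x*(((a+9)*(y+z))+((a+9)*(z*b)))) -> ((x*((a+9)*(y+z)))+(x*((a+9)*(z*b))))

Answer: ((x*((a+9)*(y+z)))+(x*((a+9)*(z*b))))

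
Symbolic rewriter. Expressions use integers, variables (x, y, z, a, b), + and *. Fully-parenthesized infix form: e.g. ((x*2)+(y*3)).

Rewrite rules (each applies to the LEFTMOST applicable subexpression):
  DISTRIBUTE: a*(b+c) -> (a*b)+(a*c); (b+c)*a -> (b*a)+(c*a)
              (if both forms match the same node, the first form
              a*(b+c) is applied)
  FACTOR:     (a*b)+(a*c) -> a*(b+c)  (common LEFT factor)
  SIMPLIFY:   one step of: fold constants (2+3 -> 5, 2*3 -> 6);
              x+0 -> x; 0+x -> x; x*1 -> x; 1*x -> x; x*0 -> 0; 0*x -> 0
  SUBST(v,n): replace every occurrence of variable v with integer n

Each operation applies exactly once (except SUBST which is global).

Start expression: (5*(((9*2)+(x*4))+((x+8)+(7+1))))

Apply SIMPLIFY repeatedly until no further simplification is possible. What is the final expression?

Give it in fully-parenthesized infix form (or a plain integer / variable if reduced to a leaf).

Answer: (5*((18+(x*4))+((x+8)+8)))

Derivation:
Start: (5*(((9*2)+(x*4))+((x+8)+(7+1))))
Step 1: at RLL: (9*2) -> 18; overall: (5*(((9*2)+(x*4))+((x+8)+(7+1)))) -> (5*((18+(x*4))+((x+8)+(7+1))))
Step 2: at RRR: (7+1) -> 8; overall: (5*((18+(x*4))+((x+8)+(7+1)))) -> (5*((18+(x*4))+((x+8)+8)))
Fixed point: (5*((18+(x*4))+((x+8)+8)))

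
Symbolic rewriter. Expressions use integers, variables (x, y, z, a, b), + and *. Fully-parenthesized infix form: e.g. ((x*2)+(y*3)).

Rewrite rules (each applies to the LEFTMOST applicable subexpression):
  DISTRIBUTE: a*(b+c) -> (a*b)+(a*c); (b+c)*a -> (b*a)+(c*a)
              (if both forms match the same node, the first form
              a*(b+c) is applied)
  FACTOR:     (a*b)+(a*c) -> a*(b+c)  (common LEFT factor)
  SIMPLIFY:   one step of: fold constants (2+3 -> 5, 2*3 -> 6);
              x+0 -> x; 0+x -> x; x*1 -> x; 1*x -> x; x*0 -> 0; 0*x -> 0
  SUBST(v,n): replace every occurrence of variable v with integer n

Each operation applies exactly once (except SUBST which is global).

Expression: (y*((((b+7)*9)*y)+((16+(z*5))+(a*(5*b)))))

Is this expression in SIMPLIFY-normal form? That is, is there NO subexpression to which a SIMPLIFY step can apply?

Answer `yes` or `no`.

Expression: (y*((((b+7)*9)*y)+((16+(z*5))+(a*(5*b)))))
Scanning for simplifiable subexpressions (pre-order)...
  at root: (y*((((b+7)*9)*y)+((16+(z*5))+(a*(5*b))))) (not simplifiable)
  at R: ((((b+7)*9)*y)+((16+(z*5))+(a*(5*b)))) (not simplifiable)
  at RL: (((b+7)*9)*y) (not simplifiable)
  at RLL: ((b+7)*9) (not simplifiable)
  at RLLL: (b+7) (not simplifiable)
  at RR: ((16+(z*5))+(a*(5*b))) (not simplifiable)
  at RRL: (16+(z*5)) (not simplifiable)
  at RRLR: (z*5) (not simplifiable)
  at RRR: (a*(5*b)) (not simplifiable)
  at RRRR: (5*b) (not simplifiable)
Result: no simplifiable subexpression found -> normal form.

Answer: yes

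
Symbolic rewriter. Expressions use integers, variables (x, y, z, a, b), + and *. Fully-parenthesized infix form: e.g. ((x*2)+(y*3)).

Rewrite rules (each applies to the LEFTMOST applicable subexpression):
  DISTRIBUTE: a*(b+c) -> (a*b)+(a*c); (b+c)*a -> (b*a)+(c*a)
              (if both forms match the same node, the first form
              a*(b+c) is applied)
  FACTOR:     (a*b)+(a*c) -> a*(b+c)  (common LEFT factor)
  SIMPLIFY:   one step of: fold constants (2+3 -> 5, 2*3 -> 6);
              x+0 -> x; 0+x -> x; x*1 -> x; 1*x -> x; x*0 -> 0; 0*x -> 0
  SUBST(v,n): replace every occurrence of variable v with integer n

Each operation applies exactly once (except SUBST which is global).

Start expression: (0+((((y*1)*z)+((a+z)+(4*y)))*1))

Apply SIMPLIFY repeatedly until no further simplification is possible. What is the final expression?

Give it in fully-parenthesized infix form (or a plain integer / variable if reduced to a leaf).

Start: (0+((((y*1)*z)+((a+z)+(4*y)))*1))
Step 1: at root: (0+((((y*1)*z)+((a+z)+(4*y)))*1)) -> ((((y*1)*z)+((a+z)+(4*y)))*1); overall: (0+((((y*1)*z)+((a+z)+(4*y)))*1)) -> ((((y*1)*z)+((a+z)+(4*y)))*1)
Step 2: at root: ((((y*1)*z)+((a+z)+(4*y)))*1) -> (((y*1)*z)+((a+z)+(4*y))); overall: ((((y*1)*z)+((a+z)+(4*y)))*1) -> (((y*1)*z)+((a+z)+(4*y)))
Step 3: at LL: (y*1) -> y; overall: (((y*1)*z)+((a+z)+(4*y))) -> ((y*z)+((a+z)+(4*y)))
Fixed point: ((y*z)+((a+z)+(4*y)))

Answer: ((y*z)+((a+z)+(4*y)))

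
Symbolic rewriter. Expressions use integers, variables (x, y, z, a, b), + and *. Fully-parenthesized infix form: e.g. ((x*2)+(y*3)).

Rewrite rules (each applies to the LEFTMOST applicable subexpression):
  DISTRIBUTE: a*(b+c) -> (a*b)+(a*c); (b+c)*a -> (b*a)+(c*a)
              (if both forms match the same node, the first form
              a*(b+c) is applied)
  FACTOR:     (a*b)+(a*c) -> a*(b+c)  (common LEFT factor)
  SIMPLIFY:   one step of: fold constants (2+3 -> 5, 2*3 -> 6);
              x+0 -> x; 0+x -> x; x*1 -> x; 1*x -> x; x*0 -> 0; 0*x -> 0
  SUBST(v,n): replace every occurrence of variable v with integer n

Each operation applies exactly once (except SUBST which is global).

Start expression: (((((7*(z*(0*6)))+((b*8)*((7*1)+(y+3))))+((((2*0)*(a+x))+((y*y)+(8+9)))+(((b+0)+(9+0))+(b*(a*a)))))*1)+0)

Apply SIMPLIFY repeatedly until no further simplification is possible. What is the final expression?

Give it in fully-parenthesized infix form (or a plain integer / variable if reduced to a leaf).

Start: (((((7*(z*(0*6)))+((b*8)*((7*1)+(y+3))))+((((2*0)*(a+x))+((y*y)+(8+9)))+(((b+0)+(9+0))+(b*(a*a)))))*1)+0)
Step 1: at root: (((((7*(z*(0*6)))+((b*8)*((7*1)+(y+3))))+((((2*0)*(a+x))+((y*y)+(8+9)))+(((b+0)+(9+0))+(b*(a*a)))))*1)+0) -> ((((7*(z*(0*6)))+((b*8)*((7*1)+(y+3))))+((((2*0)*(a+x))+((y*y)+(8+9)))+(((b+0)+(9+0))+(b*(a*a)))))*1); overall: (((((7*(z*(0*6)))+((b*8)*((7*1)+(y+3))))+((((2*0)*(a+x))+((y*y)+(8+9)))+(((b+0)+(9+0))+(b*(a*a)))))*1)+0) -> ((((7*(z*(0*6)))+((b*8)*((7*1)+(y+3))))+((((2*0)*(a+x))+((y*y)+(8+9)))+(((b+0)+(9+0))+(b*(a*a)))))*1)
Step 2: at root: ((((7*(z*(0*6)))+((b*8)*((7*1)+(y+3))))+((((2*0)*(a+x))+((y*y)+(8+9)))+(((b+0)+(9+0))+(b*(a*a)))))*1) -> (((7*(z*(0*6)))+((b*8)*((7*1)+(y+3))))+((((2*0)*(a+x))+((y*y)+(8+9)))+(((b+0)+(9+0))+(b*(a*a))))); overall: ((((7*(z*(0*6)))+((b*8)*((7*1)+(y+3))))+((((2*0)*(a+x))+((y*y)+(8+9)))+(((b+0)+(9+0))+(b*(a*a)))))*1) -> (((7*(z*(0*6)))+((b*8)*((7*1)+(y+3))))+((((2*0)*(a+x))+((y*y)+(8+9)))+(((b+0)+(9+0))+(b*(a*a)))))
Step 3: at LLRR: (0*6) -> 0; overall: (((7*(z*(0*6)))+((b*8)*((7*1)+(y+3))))+((((2*0)*(a+x))+((y*y)+(8+9)))+(((b+0)+(9+0))+(b*(a*a))))) -> (((7*(z*0))+((b*8)*((7*1)+(y+3))))+((((2*0)*(a+x))+((y*y)+(8+9)))+(((b+0)+(9+0))+(b*(a*a)))))
Step 4: at LLR: (z*0) -> 0; overall: (((7*(z*0))+((b*8)*((7*1)+(y+3))))+((((2*0)*(a+x))+((y*y)+(8+9)))+(((b+0)+(9+0))+(b*(a*a))))) -> (((7*0)+((b*8)*((7*1)+(y+3))))+((((2*0)*(a+x))+((y*y)+(8+9)))+(((b+0)+(9+0))+(b*(a*a)))))
Step 5: at LL: (7*0) -> 0; overall: (((7*0)+((b*8)*((7*1)+(y+3))))+((((2*0)*(a+x))+((y*y)+(8+9)))+(((b+0)+(9+0))+(b*(a*a))))) -> ((0+((b*8)*((7*1)+(y+3))))+((((2*0)*(a+x))+((y*y)+(8+9)))+(((b+0)+(9+0))+(b*(a*a)))))
Step 6: at L: (0+((b*8)*((7*1)+(y+3)))) -> ((b*8)*((7*1)+(y+3))); overall: ((0+((b*8)*((7*1)+(y+3))))+((((2*0)*(a+x))+((y*y)+(8+9)))+(((b+0)+(9+0))+(b*(a*a))))) -> (((b*8)*((7*1)+(y+3)))+((((2*0)*(a+x))+((y*y)+(8+9)))+(((b+0)+(9+0))+(b*(a*a)))))
Step 7: at LRL: (7*1) -> 7; overall: (((b*8)*((7*1)+(y+3)))+((((2*0)*(a+x))+((y*y)+(8+9)))+(((b+0)+(9+0))+(b*(a*a))))) -> (((b*8)*(7+(y+3)))+((((2*0)*(a+x))+((y*y)+(8+9)))+(((b+0)+(9+0))+(b*(a*a)))))
Step 8: at RLLL: (2*0) -> 0; overall: (((b*8)*(7+(y+3)))+((((2*0)*(a+x))+((y*y)+(8+9)))+(((b+0)+(9+0))+(b*(a*a))))) -> (((b*8)*(7+(y+3)))+(((0*(a+x))+((y*y)+(8+9)))+(((b+0)+(9+0))+(b*(a*a)))))
Step 9: at RLL: (0*(a+x)) -> 0; overall: (((b*8)*(7+(y+3)))+(((0*(a+x))+((y*y)+(8+9)))+(((b+0)+(9+0))+(b*(a*a))))) -> (((b*8)*(7+(y+3)))+((0+((y*y)+(8+9)))+(((b+0)+(9+0))+(b*(a*a)))))
Step 10: at RL: (0+((y*y)+(8+9))) -> ((y*y)+(8+9)); overall: (((b*8)*(7+(y+3)))+((0+((y*y)+(8+9)))+(((b+0)+(9+0))+(b*(a*a))))) -> (((b*8)*(7+(y+3)))+(((y*y)+(8+9))+(((b+0)+(9+0))+(b*(a*a)))))
Step 11: at RLR: (8+9) -> 17; overall: (((b*8)*(7+(y+3)))+(((y*y)+(8+9))+(((b+0)+(9+0))+(b*(a*a))))) -> (((b*8)*(7+(y+3)))+(((y*y)+17)+(((b+0)+(9+0))+(b*(a*a)))))
Step 12: at RRLL: (b+0) -> b; overall: (((b*8)*(7+(y+3)))+(((y*y)+17)+(((b+0)+(9+0))+(b*(a*a))))) -> (((b*8)*(7+(y+3)))+(((y*y)+17)+((b+(9+0))+(b*(a*a)))))
Step 13: at RRLR: (9+0) -> 9; overall: (((b*8)*(7+(y+3)))+(((y*y)+17)+((b+(9+0))+(b*(a*a))))) -> (((b*8)*(7+(y+3)))+(((y*y)+17)+((b+9)+(b*(a*a)))))
Fixed point: (((b*8)*(7+(y+3)))+(((y*y)+17)+((b+9)+(b*(a*a)))))

Answer: (((b*8)*(7+(y+3)))+(((y*y)+17)+((b+9)+(b*(a*a)))))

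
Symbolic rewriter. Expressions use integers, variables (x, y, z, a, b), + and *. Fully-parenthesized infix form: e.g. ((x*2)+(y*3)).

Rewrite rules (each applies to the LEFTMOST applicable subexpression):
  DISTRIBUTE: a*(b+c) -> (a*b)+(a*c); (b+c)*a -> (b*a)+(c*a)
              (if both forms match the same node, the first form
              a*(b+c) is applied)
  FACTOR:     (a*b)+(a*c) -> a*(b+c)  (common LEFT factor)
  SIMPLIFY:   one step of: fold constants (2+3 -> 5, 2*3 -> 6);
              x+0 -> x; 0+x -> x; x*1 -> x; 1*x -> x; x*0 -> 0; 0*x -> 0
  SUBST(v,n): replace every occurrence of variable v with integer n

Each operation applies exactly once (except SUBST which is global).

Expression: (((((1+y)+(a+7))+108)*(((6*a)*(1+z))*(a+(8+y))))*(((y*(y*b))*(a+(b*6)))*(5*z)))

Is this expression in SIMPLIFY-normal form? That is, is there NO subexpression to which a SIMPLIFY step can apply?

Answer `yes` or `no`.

Expression: (((((1+y)+(a+7))+108)*(((6*a)*(1+z))*(a+(8+y))))*(((y*(y*b))*(a+(b*6)))*(5*z)))
Scanning for simplifiable subexpressions (pre-order)...
  at root: (((((1+y)+(a+7))+108)*(((6*a)*(1+z))*(a+(8+y))))*(((y*(y*b))*(a+(b*6)))*(5*z))) (not simplifiable)
  at L: ((((1+y)+(a+7))+108)*(((6*a)*(1+z))*(a+(8+y)))) (not simplifiable)
  at LL: (((1+y)+(a+7))+108) (not simplifiable)
  at LLL: ((1+y)+(a+7)) (not simplifiable)
  at LLLL: (1+y) (not simplifiable)
  at LLLR: (a+7) (not simplifiable)
  at LR: (((6*a)*(1+z))*(a+(8+y))) (not simplifiable)
  at LRL: ((6*a)*(1+z)) (not simplifiable)
  at LRLL: (6*a) (not simplifiable)
  at LRLR: (1+z) (not simplifiable)
  at LRR: (a+(8+y)) (not simplifiable)
  at LRRR: (8+y) (not simplifiable)
  at R: (((y*(y*b))*(a+(b*6)))*(5*z)) (not simplifiable)
  at RL: ((y*(y*b))*(a+(b*6))) (not simplifiable)
  at RLL: (y*(y*b)) (not simplifiable)
  at RLLR: (y*b) (not simplifiable)
  at RLR: (a+(b*6)) (not simplifiable)
  at RLRR: (b*6) (not simplifiable)
  at RR: (5*z) (not simplifiable)
Result: no simplifiable subexpression found -> normal form.

Answer: yes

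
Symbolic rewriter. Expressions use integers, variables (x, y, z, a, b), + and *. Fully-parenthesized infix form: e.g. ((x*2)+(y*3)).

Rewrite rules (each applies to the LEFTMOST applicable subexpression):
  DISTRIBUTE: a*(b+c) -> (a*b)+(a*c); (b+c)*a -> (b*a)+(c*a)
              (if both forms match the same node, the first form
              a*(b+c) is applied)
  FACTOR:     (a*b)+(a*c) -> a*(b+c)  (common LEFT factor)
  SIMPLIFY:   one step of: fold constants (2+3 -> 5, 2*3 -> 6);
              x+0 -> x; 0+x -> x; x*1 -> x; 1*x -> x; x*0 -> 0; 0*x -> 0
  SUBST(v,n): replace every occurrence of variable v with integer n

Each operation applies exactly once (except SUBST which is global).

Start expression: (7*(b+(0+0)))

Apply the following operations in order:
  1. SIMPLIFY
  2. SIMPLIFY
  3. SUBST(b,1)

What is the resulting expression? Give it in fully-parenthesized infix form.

Start: (7*(b+(0+0)))
Apply SIMPLIFY at RR (target: (0+0)): (7*(b+(0+0))) -> (7*(b+0))
Apply SIMPLIFY at R (target: (b+0)): (7*(b+0)) -> (7*b)
Apply SUBST(b,1): (7*b) -> (7*1)

Answer: (7*1)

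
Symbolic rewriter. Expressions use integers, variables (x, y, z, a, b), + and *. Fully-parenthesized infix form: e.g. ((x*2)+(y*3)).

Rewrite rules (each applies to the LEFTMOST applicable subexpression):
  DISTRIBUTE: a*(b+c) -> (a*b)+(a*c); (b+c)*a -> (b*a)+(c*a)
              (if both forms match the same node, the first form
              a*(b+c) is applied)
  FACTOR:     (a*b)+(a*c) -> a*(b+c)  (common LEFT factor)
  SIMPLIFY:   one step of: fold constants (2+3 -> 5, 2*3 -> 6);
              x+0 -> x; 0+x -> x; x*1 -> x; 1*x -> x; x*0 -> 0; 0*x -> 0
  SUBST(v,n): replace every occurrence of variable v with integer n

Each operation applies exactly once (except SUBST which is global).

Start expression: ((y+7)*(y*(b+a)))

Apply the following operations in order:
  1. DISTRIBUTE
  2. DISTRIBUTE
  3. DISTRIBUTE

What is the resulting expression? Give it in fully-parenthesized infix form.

Start: ((y+7)*(y*(b+a)))
Apply DISTRIBUTE at root (target: ((y+7)*(y*(b+a)))): ((y+7)*(y*(b+a))) -> ((y*(y*(b+a)))+(7*(y*(b+a))))
Apply DISTRIBUTE at LR (target: (y*(b+a))): ((y*(y*(b+a)))+(7*(y*(b+a)))) -> ((y*((y*b)+(y*a)))+(7*(y*(b+a))))
Apply DISTRIBUTE at L (target: (y*((y*b)+(y*a)))): ((y*((y*b)+(y*a)))+(7*(y*(b+a)))) -> (((y*(y*b))+(y*(y*a)))+(7*(y*(b+a))))

Answer: (((y*(y*b))+(y*(y*a)))+(7*(y*(b+a))))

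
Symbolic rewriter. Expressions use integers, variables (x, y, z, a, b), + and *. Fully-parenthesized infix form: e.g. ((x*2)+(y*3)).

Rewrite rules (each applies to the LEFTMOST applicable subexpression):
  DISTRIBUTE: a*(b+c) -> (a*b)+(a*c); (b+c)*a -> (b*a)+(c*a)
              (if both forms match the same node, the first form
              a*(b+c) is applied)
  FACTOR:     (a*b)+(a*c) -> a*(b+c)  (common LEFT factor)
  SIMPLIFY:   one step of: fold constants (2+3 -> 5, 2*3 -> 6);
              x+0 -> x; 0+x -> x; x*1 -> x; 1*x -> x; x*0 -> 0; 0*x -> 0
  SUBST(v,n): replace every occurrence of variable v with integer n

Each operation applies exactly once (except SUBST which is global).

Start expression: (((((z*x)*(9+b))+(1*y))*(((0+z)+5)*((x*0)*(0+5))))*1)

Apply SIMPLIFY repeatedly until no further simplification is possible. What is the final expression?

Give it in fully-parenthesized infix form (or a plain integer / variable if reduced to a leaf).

Answer: 0

Derivation:
Start: (((((z*x)*(9+b))+(1*y))*(((0+z)+5)*((x*0)*(0+5))))*1)
Step 1: at root: (((((z*x)*(9+b))+(1*y))*(((0+z)+5)*((x*0)*(0+5))))*1) -> ((((z*x)*(9+b))+(1*y))*(((0+z)+5)*((x*0)*(0+5)))); overall: (((((z*x)*(9+b))+(1*y))*(((0+z)+5)*((x*0)*(0+5))))*1) -> ((((z*x)*(9+b))+(1*y))*(((0+z)+5)*((x*0)*(0+5))))
Step 2: at LR: (1*y) -> y; overall: ((((z*x)*(9+b))+(1*y))*(((0+z)+5)*((x*0)*(0+5)))) -> ((((z*x)*(9+b))+y)*(((0+z)+5)*((x*0)*(0+5))))
Step 3: at RLL: (0+z) -> z; overall: ((((z*x)*(9+b))+y)*(((0+z)+5)*((x*0)*(0+5)))) -> ((((z*x)*(9+b))+y)*((z+5)*((x*0)*(0+5))))
Step 4: at RRL: (x*0) -> 0; overall: ((((z*x)*(9+b))+y)*((z+5)*((x*0)*(0+5)))) -> ((((z*x)*(9+b))+y)*((z+5)*(0*(0+5))))
Step 5: at RR: (0*(0+5)) -> 0; overall: ((((z*x)*(9+b))+y)*((z+5)*(0*(0+5)))) -> ((((z*x)*(9+b))+y)*((z+5)*0))
Step 6: at R: ((z+5)*0) -> 0; overall: ((((z*x)*(9+b))+y)*((z+5)*0)) -> ((((z*x)*(9+b))+y)*0)
Step 7: at root: ((((z*x)*(9+b))+y)*0) -> 0; overall: ((((z*x)*(9+b))+y)*0) -> 0
Fixed point: 0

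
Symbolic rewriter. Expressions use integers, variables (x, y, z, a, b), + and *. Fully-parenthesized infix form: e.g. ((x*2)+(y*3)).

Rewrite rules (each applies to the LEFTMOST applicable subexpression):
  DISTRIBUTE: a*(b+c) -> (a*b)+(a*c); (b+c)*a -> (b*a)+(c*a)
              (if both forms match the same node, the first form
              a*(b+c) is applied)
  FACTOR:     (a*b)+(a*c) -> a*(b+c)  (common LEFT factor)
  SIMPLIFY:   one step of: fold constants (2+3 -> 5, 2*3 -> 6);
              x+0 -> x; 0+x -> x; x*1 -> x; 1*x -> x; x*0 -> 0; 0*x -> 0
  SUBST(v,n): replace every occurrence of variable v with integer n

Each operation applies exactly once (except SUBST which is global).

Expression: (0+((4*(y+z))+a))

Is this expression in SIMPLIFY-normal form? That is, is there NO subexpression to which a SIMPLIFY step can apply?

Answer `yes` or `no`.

Expression: (0+((4*(y+z))+a))
Scanning for simplifiable subexpressions (pre-order)...
  at root: (0+((4*(y+z))+a)) (SIMPLIFIABLE)
  at R: ((4*(y+z))+a) (not simplifiable)
  at RL: (4*(y+z)) (not simplifiable)
  at RLR: (y+z) (not simplifiable)
Found simplifiable subexpr at path root: (0+((4*(y+z))+a))
One SIMPLIFY step would give: ((4*(y+z))+a)
-> NOT in normal form.

Answer: no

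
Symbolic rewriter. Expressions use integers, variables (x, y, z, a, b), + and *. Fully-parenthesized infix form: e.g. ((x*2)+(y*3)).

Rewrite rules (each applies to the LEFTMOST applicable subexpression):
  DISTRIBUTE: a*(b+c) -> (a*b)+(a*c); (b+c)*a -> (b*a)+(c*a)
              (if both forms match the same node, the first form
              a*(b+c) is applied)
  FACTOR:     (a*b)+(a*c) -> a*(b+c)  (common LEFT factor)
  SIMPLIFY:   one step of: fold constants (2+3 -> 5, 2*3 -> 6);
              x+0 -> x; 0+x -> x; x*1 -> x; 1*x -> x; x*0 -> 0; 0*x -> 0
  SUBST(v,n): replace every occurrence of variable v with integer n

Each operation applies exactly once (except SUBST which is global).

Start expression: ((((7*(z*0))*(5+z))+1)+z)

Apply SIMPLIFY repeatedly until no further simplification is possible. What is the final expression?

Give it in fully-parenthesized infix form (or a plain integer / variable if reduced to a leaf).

Start: ((((7*(z*0))*(5+z))+1)+z)
Step 1: at LLLR: (z*0) -> 0; overall: ((((7*(z*0))*(5+z))+1)+z) -> ((((7*0)*(5+z))+1)+z)
Step 2: at LLL: (7*0) -> 0; overall: ((((7*0)*(5+z))+1)+z) -> (((0*(5+z))+1)+z)
Step 3: at LL: (0*(5+z)) -> 0; overall: (((0*(5+z))+1)+z) -> ((0+1)+z)
Step 4: at L: (0+1) -> 1; overall: ((0+1)+z) -> (1+z)
Fixed point: (1+z)

Answer: (1+z)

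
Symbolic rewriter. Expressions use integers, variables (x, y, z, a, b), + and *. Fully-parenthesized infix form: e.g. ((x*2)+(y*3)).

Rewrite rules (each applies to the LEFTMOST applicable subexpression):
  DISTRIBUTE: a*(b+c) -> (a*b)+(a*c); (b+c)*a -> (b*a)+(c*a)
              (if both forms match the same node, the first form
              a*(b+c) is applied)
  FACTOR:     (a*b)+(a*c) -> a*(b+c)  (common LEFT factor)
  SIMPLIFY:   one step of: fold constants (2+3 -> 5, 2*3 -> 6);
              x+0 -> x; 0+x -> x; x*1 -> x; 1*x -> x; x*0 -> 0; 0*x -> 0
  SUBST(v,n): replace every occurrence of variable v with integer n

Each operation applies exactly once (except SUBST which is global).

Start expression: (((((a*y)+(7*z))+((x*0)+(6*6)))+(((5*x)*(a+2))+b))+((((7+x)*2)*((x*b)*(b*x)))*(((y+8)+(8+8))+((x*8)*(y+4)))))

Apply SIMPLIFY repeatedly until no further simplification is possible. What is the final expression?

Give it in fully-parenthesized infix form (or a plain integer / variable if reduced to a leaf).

Start: (((((a*y)+(7*z))+((x*0)+(6*6)))+(((5*x)*(a+2))+b))+((((7+x)*2)*((x*b)*(b*x)))*(((y+8)+(8+8))+((x*8)*(y+4)))))
Step 1: at LLRL: (x*0) -> 0; overall: (((((a*y)+(7*z))+((x*0)+(6*6)))+(((5*x)*(a+2))+b))+((((7+x)*2)*((x*b)*(b*x)))*(((y+8)+(8+8))+((x*8)*(y+4))))) -> (((((a*y)+(7*z))+(0+(6*6)))+(((5*x)*(a+2))+b))+((((7+x)*2)*((x*b)*(b*x)))*(((y+8)+(8+8))+((x*8)*(y+4)))))
Step 2: at LLR: (0+(6*6)) -> (6*6); overall: (((((a*y)+(7*z))+(0+(6*6)))+(((5*x)*(a+2))+b))+((((7+x)*2)*((x*b)*(b*x)))*(((y+8)+(8+8))+((x*8)*(y+4))))) -> (((((a*y)+(7*z))+(6*6))+(((5*x)*(a+2))+b))+((((7+x)*2)*((x*b)*(b*x)))*(((y+8)+(8+8))+((x*8)*(y+4)))))
Step 3: at LLR: (6*6) -> 36; overall: (((((a*y)+(7*z))+(6*6))+(((5*x)*(a+2))+b))+((((7+x)*2)*((x*b)*(b*x)))*(((y+8)+(8+8))+((x*8)*(y+4))))) -> (((((a*y)+(7*z))+36)+(((5*x)*(a+2))+b))+((((7+x)*2)*((x*b)*(b*x)))*(((y+8)+(8+8))+((x*8)*(y+4)))))
Step 4: at RRLR: (8+8) -> 16; overall: (((((a*y)+(7*z))+36)+(((5*x)*(a+2))+b))+((((7+x)*2)*((x*b)*(b*x)))*(((y+8)+(8+8))+((x*8)*(y+4))))) -> (((((a*y)+(7*z))+36)+(((5*x)*(a+2))+b))+((((7+x)*2)*((x*b)*(b*x)))*(((y+8)+16)+((x*8)*(y+4)))))
Fixed point: (((((a*y)+(7*z))+36)+(((5*x)*(a+2))+b))+((((7+x)*2)*((x*b)*(b*x)))*(((y+8)+16)+((x*8)*(y+4)))))

Answer: (((((a*y)+(7*z))+36)+(((5*x)*(a+2))+b))+((((7+x)*2)*((x*b)*(b*x)))*(((y+8)+16)+((x*8)*(y+4)))))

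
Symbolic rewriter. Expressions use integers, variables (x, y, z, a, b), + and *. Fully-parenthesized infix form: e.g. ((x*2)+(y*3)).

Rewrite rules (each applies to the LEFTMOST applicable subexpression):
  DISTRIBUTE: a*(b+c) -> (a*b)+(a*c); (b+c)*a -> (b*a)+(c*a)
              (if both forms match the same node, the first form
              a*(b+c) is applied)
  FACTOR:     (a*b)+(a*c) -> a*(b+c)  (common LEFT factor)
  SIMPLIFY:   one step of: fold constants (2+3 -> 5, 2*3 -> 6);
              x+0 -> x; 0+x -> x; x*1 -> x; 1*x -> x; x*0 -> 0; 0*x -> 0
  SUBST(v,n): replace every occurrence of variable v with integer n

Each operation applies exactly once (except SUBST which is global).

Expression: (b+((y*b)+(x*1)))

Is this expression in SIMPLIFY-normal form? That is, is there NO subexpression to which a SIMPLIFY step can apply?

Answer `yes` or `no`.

Expression: (b+((y*b)+(x*1)))
Scanning for simplifiable subexpressions (pre-order)...
  at root: (b+((y*b)+(x*1))) (not simplifiable)
  at R: ((y*b)+(x*1)) (not simplifiable)
  at RL: (y*b) (not simplifiable)
  at RR: (x*1) (SIMPLIFIABLE)
Found simplifiable subexpr at path RR: (x*1)
One SIMPLIFY step would give: (b+((y*b)+x))
-> NOT in normal form.

Answer: no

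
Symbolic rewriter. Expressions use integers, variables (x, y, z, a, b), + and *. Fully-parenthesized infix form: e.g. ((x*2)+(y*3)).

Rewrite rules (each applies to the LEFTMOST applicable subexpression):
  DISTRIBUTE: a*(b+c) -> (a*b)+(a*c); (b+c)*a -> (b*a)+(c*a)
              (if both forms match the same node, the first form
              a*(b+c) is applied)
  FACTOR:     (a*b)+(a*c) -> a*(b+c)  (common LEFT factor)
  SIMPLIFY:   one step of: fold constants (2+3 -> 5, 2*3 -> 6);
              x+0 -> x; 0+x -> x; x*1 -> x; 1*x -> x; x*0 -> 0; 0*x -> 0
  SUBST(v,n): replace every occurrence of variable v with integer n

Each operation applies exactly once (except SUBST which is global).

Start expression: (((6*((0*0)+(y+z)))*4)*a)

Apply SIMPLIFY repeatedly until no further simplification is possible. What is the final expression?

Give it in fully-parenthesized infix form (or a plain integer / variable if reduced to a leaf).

Answer: (((6*(y+z))*4)*a)

Derivation:
Start: (((6*((0*0)+(y+z)))*4)*a)
Step 1: at LLRL: (0*0) -> 0; overall: (((6*((0*0)+(y+z)))*4)*a) -> (((6*(0+(y+z)))*4)*a)
Step 2: at LLR: (0+(y+z)) -> (y+z); overall: (((6*(0+(y+z)))*4)*a) -> (((6*(y+z))*4)*a)
Fixed point: (((6*(y+z))*4)*a)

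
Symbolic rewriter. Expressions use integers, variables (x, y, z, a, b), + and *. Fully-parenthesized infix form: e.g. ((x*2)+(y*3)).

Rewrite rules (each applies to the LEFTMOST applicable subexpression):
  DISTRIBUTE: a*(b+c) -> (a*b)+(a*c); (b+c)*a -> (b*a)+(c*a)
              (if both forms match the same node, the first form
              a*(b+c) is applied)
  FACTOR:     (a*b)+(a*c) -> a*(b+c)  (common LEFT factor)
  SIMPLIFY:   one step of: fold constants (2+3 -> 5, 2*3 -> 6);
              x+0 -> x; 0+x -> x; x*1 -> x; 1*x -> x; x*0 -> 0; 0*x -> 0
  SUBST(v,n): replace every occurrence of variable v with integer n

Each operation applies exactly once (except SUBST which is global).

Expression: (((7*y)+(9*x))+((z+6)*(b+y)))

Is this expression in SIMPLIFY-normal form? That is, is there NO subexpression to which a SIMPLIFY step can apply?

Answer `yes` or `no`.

Expression: (((7*y)+(9*x))+((z+6)*(b+y)))
Scanning for simplifiable subexpressions (pre-order)...
  at root: (((7*y)+(9*x))+((z+6)*(b+y))) (not simplifiable)
  at L: ((7*y)+(9*x)) (not simplifiable)
  at LL: (7*y) (not simplifiable)
  at LR: (9*x) (not simplifiable)
  at R: ((z+6)*(b+y)) (not simplifiable)
  at RL: (z+6) (not simplifiable)
  at RR: (b+y) (not simplifiable)
Result: no simplifiable subexpression found -> normal form.

Answer: yes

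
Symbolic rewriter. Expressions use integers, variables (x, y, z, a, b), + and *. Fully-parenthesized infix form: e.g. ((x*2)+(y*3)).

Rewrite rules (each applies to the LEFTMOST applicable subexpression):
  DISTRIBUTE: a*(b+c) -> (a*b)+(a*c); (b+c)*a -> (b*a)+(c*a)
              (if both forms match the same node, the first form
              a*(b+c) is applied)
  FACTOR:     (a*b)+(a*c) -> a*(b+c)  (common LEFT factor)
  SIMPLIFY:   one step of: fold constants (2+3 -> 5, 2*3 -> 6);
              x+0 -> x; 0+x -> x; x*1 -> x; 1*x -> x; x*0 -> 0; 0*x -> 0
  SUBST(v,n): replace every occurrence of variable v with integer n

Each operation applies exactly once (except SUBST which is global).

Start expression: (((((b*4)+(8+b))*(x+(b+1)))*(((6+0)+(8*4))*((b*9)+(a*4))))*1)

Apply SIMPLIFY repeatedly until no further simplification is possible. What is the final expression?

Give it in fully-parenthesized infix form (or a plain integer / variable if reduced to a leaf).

Start: (((((b*4)+(8+b))*(x+(b+1)))*(((6+0)+(8*4))*((b*9)+(a*4))))*1)
Step 1: at root: (((((b*4)+(8+b))*(x+(b+1)))*(((6+0)+(8*4))*((b*9)+(a*4))))*1) -> ((((b*4)+(8+b))*(x+(b+1)))*(((6+0)+(8*4))*((b*9)+(a*4)))); overall: (((((b*4)+(8+b))*(x+(b+1)))*(((6+0)+(8*4))*((b*9)+(a*4))))*1) -> ((((b*4)+(8+b))*(x+(b+1)))*(((6+0)+(8*4))*((b*9)+(a*4))))
Step 2: at RLL: (6+0) -> 6; overall: ((((b*4)+(8+b))*(x+(b+1)))*(((6+0)+(8*4))*((b*9)+(a*4)))) -> ((((b*4)+(8+b))*(x+(b+1)))*((6+(8*4))*((b*9)+(a*4))))
Step 3: at RLR: (8*4) -> 32; overall: ((((b*4)+(8+b))*(x+(b+1)))*((6+(8*4))*((b*9)+(a*4)))) -> ((((b*4)+(8+b))*(x+(b+1)))*((6+32)*((b*9)+(a*4))))
Step 4: at RL: (6+32) -> 38; overall: ((((b*4)+(8+b))*(x+(b+1)))*((6+32)*((b*9)+(a*4)))) -> ((((b*4)+(8+b))*(x+(b+1)))*(38*((b*9)+(a*4))))
Fixed point: ((((b*4)+(8+b))*(x+(b+1)))*(38*((b*9)+(a*4))))

Answer: ((((b*4)+(8+b))*(x+(b+1)))*(38*((b*9)+(a*4))))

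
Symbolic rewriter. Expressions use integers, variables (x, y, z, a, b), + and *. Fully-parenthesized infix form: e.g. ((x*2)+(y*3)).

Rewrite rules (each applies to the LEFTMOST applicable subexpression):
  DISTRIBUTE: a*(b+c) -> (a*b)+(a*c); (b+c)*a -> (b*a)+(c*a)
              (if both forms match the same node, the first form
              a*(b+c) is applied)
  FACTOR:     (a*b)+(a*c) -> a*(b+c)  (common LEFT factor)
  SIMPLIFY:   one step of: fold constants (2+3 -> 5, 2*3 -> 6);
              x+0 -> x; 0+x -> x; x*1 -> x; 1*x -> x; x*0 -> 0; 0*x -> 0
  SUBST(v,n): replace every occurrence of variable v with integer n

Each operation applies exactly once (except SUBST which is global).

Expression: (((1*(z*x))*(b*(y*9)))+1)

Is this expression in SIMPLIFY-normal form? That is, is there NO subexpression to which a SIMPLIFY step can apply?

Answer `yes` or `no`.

Expression: (((1*(z*x))*(b*(y*9)))+1)
Scanning for simplifiable subexpressions (pre-order)...
  at root: (((1*(z*x))*(b*(y*9)))+1) (not simplifiable)
  at L: ((1*(z*x))*(b*(y*9))) (not simplifiable)
  at LL: (1*(z*x)) (SIMPLIFIABLE)
  at LLR: (z*x) (not simplifiable)
  at LR: (b*(y*9)) (not simplifiable)
  at LRR: (y*9) (not simplifiable)
Found simplifiable subexpr at path LL: (1*(z*x))
One SIMPLIFY step would give: (((z*x)*(b*(y*9)))+1)
-> NOT in normal form.

Answer: no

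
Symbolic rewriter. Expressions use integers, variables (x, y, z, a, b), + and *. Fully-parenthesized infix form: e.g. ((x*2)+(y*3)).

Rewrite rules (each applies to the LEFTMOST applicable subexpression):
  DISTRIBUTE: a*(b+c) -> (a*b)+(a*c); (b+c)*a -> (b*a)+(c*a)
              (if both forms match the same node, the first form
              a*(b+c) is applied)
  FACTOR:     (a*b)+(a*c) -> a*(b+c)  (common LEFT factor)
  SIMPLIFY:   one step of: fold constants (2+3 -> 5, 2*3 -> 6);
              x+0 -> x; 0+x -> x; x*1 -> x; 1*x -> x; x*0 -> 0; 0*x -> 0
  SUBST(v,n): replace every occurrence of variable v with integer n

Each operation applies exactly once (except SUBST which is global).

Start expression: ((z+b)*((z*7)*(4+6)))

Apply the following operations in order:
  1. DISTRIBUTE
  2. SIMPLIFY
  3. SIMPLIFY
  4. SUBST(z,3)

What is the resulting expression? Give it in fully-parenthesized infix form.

Answer: ((3*((3*7)*10))+(b*((3*7)*10)))

Derivation:
Start: ((z+b)*((z*7)*(4+6)))
Apply DISTRIBUTE at root (target: ((z+b)*((z*7)*(4+6)))): ((z+b)*((z*7)*(4+6))) -> ((z*((z*7)*(4+6)))+(b*((z*7)*(4+6))))
Apply SIMPLIFY at LRR (target: (4+6)): ((z*((z*7)*(4+6)))+(b*((z*7)*(4+6)))) -> ((z*((z*7)*10))+(b*((z*7)*(4+6))))
Apply SIMPLIFY at RRR (target: (4+6)): ((z*((z*7)*10))+(b*((z*7)*(4+6)))) -> ((z*((z*7)*10))+(b*((z*7)*10)))
Apply SUBST(z,3): ((z*((z*7)*10))+(b*((z*7)*10))) -> ((3*((3*7)*10))+(b*((3*7)*10)))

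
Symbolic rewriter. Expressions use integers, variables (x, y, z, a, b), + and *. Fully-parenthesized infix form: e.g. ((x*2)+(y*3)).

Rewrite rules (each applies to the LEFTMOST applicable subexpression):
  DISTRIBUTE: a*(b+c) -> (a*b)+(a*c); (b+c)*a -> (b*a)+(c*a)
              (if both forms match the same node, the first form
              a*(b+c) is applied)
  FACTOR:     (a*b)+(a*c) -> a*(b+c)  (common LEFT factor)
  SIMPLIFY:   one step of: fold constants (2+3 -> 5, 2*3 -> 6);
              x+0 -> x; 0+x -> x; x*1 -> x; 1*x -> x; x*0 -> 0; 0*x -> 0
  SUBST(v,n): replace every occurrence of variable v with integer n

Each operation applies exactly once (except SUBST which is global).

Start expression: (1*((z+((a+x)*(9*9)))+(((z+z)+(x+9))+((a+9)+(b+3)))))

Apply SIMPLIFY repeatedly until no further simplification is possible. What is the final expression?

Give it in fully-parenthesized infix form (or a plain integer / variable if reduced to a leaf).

Answer: ((z+((a+x)*81))+(((z+z)+(x+9))+((a+9)+(b+3))))

Derivation:
Start: (1*((z+((a+x)*(9*9)))+(((z+z)+(x+9))+((a+9)+(b+3)))))
Step 1: at root: (1*((z+((a+x)*(9*9)))+(((z+z)+(x+9))+((a+9)+(b+3))))) -> ((z+((a+x)*(9*9)))+(((z+z)+(x+9))+((a+9)+(b+3)))); overall: (1*((z+((a+x)*(9*9)))+(((z+z)+(x+9))+((a+9)+(b+3))))) -> ((z+((a+x)*(9*9)))+(((z+z)+(x+9))+((a+9)+(b+3))))
Step 2: at LRR: (9*9) -> 81; overall: ((z+((a+x)*(9*9)))+(((z+z)+(x+9))+((a+9)+(b+3)))) -> ((z+((a+x)*81))+(((z+z)+(x+9))+((a+9)+(b+3))))
Fixed point: ((z+((a+x)*81))+(((z+z)+(x+9))+((a+9)+(b+3))))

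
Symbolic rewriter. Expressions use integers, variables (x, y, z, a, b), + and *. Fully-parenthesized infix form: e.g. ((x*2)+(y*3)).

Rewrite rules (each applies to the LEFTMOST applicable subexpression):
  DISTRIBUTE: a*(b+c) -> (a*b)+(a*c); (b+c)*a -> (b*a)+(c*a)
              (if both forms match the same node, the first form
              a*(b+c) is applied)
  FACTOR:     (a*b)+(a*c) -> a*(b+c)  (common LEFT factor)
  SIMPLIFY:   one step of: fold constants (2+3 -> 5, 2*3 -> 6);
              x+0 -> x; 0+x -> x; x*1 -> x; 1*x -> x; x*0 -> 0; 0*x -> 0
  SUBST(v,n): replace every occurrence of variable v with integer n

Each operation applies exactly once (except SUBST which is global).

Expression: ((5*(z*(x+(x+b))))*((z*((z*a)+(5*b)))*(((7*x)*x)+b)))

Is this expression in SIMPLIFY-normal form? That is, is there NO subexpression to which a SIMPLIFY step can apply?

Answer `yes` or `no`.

Answer: yes

Derivation:
Expression: ((5*(z*(x+(x+b))))*((z*((z*a)+(5*b)))*(((7*x)*x)+b)))
Scanning for simplifiable subexpressions (pre-order)...
  at root: ((5*(z*(x+(x+b))))*((z*((z*a)+(5*b)))*(((7*x)*x)+b))) (not simplifiable)
  at L: (5*(z*(x+(x+b)))) (not simplifiable)
  at LR: (z*(x+(x+b))) (not simplifiable)
  at LRR: (x+(x+b)) (not simplifiable)
  at LRRR: (x+b) (not simplifiable)
  at R: ((z*((z*a)+(5*b)))*(((7*x)*x)+b)) (not simplifiable)
  at RL: (z*((z*a)+(5*b))) (not simplifiable)
  at RLR: ((z*a)+(5*b)) (not simplifiable)
  at RLRL: (z*a) (not simplifiable)
  at RLRR: (5*b) (not simplifiable)
  at RR: (((7*x)*x)+b) (not simplifiable)
  at RRL: ((7*x)*x) (not simplifiable)
  at RRLL: (7*x) (not simplifiable)
Result: no simplifiable subexpression found -> normal form.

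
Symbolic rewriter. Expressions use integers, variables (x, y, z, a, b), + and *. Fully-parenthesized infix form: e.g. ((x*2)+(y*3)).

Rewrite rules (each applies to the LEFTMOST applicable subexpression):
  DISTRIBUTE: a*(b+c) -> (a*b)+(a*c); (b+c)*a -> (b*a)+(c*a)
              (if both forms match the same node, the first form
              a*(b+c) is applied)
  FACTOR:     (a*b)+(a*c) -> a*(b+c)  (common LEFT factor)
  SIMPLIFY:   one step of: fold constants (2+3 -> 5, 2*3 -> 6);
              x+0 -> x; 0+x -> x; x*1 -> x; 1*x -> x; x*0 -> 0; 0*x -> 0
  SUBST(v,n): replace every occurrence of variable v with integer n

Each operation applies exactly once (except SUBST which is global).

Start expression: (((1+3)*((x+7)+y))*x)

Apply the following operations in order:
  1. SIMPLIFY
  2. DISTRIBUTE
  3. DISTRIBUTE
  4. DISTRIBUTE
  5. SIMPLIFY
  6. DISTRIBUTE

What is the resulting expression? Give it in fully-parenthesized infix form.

Start: (((1+3)*((x+7)+y))*x)
Apply SIMPLIFY at LL (target: (1+3)): (((1+3)*((x+7)+y))*x) -> ((4*((x+7)+y))*x)
Apply DISTRIBUTE at L (target: (4*((x+7)+y))): ((4*((x+7)+y))*x) -> (((4*(x+7))+(4*y))*x)
Apply DISTRIBUTE at root (target: (((4*(x+7))+(4*y))*x)): (((4*(x+7))+(4*y))*x) -> (((4*(x+7))*x)+((4*y)*x))
Apply DISTRIBUTE at LL (target: (4*(x+7))): (((4*(x+7))*x)+((4*y)*x)) -> ((((4*x)+(4*7))*x)+((4*y)*x))
Apply SIMPLIFY at LLR (target: (4*7)): ((((4*x)+(4*7))*x)+((4*y)*x)) -> ((((4*x)+28)*x)+((4*y)*x))
Apply DISTRIBUTE at L (target: (((4*x)+28)*x)): ((((4*x)+28)*x)+((4*y)*x)) -> ((((4*x)*x)+(28*x))+((4*y)*x))

Answer: ((((4*x)*x)+(28*x))+((4*y)*x))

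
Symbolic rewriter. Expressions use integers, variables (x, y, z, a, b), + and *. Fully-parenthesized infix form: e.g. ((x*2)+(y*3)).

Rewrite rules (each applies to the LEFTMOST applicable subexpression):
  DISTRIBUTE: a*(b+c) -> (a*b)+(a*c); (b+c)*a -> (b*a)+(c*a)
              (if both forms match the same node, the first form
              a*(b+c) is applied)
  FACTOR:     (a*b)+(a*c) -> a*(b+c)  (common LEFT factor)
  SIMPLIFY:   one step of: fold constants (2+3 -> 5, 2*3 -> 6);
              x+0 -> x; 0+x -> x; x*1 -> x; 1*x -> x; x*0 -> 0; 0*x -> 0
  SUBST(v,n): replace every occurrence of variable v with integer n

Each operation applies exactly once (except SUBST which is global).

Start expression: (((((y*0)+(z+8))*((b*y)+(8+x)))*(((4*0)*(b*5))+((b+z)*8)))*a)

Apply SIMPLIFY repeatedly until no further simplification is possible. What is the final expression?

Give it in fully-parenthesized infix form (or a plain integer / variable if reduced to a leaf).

Start: (((((y*0)+(z+8))*((b*y)+(8+x)))*(((4*0)*(b*5))+((b+z)*8)))*a)
Step 1: at LLLL: (y*0) -> 0; overall: (((((y*0)+(z+8))*((b*y)+(8+x)))*(((4*0)*(b*5))+((b+z)*8)))*a) -> ((((0+(z+8))*((b*y)+(8+x)))*(((4*0)*(b*5))+((b+z)*8)))*a)
Step 2: at LLL: (0+(z+8)) -> (z+8); overall: ((((0+(z+8))*((b*y)+(8+x)))*(((4*0)*(b*5))+((b+z)*8)))*a) -> ((((z+8)*((b*y)+(8+x)))*(((4*0)*(b*5))+((b+z)*8)))*a)
Step 3: at LRLL: (4*0) -> 0; overall: ((((z+8)*((b*y)+(8+x)))*(((4*0)*(b*5))+((b+z)*8)))*a) -> ((((z+8)*((b*y)+(8+x)))*((0*(b*5))+((b+z)*8)))*a)
Step 4: at LRL: (0*(b*5)) -> 0; overall: ((((z+8)*((b*y)+(8+x)))*((0*(b*5))+((b+z)*8)))*a) -> ((((z+8)*((b*y)+(8+x)))*(0+((b+z)*8)))*a)
Step 5: at LR: (0+((b+z)*8)) -> ((b+z)*8); overall: ((((z+8)*((b*y)+(8+x)))*(0+((b+z)*8)))*a) -> ((((z+8)*((b*y)+(8+x)))*((b+z)*8))*a)
Fixed point: ((((z+8)*((b*y)+(8+x)))*((b+z)*8))*a)

Answer: ((((z+8)*((b*y)+(8+x)))*((b+z)*8))*a)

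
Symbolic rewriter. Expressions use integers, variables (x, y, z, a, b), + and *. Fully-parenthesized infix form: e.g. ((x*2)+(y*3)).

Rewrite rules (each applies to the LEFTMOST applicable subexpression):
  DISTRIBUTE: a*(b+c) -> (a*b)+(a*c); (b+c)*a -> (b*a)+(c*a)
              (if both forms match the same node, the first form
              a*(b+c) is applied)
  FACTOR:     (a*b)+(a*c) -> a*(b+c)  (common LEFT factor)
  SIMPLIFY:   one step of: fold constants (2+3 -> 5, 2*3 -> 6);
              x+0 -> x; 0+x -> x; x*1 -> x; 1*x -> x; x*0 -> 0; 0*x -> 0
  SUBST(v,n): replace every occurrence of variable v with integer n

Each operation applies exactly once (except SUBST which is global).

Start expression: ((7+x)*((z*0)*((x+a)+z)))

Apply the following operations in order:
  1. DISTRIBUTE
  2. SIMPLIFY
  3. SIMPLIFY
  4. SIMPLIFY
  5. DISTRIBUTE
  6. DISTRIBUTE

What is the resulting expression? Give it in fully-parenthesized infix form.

Answer: (0+((x*((z*0)*(x+a)))+(x*((z*0)*z))))

Derivation:
Start: ((7+x)*((z*0)*((x+a)+z)))
Apply DISTRIBUTE at root (target: ((7+x)*((z*0)*((x+a)+z)))): ((7+x)*((z*0)*((x+a)+z))) -> ((7*((z*0)*((x+a)+z)))+(x*((z*0)*((x+a)+z))))
Apply SIMPLIFY at LRL (target: (z*0)): ((7*((z*0)*((x+a)+z)))+(x*((z*0)*((x+a)+z)))) -> ((7*(0*((x+a)+z)))+(x*((z*0)*((x+a)+z))))
Apply SIMPLIFY at LR (target: (0*((x+a)+z))): ((7*(0*((x+a)+z)))+(x*((z*0)*((x+a)+z)))) -> ((7*0)+(x*((z*0)*((x+a)+z))))
Apply SIMPLIFY at L (target: (7*0)): ((7*0)+(x*((z*0)*((x+a)+z)))) -> (0+(x*((z*0)*((x+a)+z))))
Apply DISTRIBUTE at RR (target: ((z*0)*((x+a)+z))): (0+(x*((z*0)*((x+a)+z)))) -> (0+(x*(((z*0)*(x+a))+((z*0)*z))))
Apply DISTRIBUTE at R (target: (x*(((z*0)*(x+a))+((z*0)*z)))): (0+(x*(((z*0)*(x+a))+((z*0)*z)))) -> (0+((x*((z*0)*(x+a)))+(x*((z*0)*z))))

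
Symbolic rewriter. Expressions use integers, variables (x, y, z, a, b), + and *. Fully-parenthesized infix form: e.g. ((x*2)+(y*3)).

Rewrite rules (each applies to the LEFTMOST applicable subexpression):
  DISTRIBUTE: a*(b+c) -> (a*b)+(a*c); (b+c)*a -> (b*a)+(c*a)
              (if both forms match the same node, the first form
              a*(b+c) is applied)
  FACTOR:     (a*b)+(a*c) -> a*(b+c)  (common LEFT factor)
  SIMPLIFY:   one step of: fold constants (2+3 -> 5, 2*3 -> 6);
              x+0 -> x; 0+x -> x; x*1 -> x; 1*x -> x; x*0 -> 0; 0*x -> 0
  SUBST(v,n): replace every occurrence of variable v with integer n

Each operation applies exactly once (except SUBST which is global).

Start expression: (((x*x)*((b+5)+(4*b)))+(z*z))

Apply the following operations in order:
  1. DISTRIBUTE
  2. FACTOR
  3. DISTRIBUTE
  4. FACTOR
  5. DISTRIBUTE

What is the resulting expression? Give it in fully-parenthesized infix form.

Start: (((x*x)*((b+5)+(4*b)))+(z*z))
Apply DISTRIBUTE at L (target: ((x*x)*((b+5)+(4*b)))): (((x*x)*((b+5)+(4*b)))+(z*z)) -> ((((x*x)*(b+5))+((x*x)*(4*b)))+(z*z))
Apply FACTOR at L (target: (((x*x)*(b+5))+((x*x)*(4*b)))): ((((x*x)*(b+5))+((x*x)*(4*b)))+(z*z)) -> (((x*x)*((b+5)+(4*b)))+(z*z))
Apply DISTRIBUTE at L (target: ((x*x)*((b+5)+(4*b)))): (((x*x)*((b+5)+(4*b)))+(z*z)) -> ((((x*x)*(b+5))+((x*x)*(4*b)))+(z*z))
Apply FACTOR at L (target: (((x*x)*(b+5))+((x*x)*(4*b)))): ((((x*x)*(b+5))+((x*x)*(4*b)))+(z*z)) -> (((x*x)*((b+5)+(4*b)))+(z*z))
Apply DISTRIBUTE at L (target: ((x*x)*((b+5)+(4*b)))): (((x*x)*((b+5)+(4*b)))+(z*z)) -> ((((x*x)*(b+5))+((x*x)*(4*b)))+(z*z))

Answer: ((((x*x)*(b+5))+((x*x)*(4*b)))+(z*z))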